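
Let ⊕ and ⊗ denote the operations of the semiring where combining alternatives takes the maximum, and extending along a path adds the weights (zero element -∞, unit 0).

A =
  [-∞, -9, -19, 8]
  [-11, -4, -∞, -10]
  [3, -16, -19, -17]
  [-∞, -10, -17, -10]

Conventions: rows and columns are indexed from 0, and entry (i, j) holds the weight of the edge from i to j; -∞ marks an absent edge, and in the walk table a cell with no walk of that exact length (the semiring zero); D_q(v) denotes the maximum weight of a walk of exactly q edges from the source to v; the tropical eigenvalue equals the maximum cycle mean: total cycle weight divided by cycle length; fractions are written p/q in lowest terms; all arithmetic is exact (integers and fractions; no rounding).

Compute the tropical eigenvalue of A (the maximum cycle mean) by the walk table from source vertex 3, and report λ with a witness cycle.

q=0: [-∞, -∞, -∞, 0]
q=1: [-∞, -10, -17, -10]
q=2: [-14, -14, -27, -20]
q=3: [-24, -18, -33, -6]
q=4: [-29, -16, -23, -16]
Optimal cycle mean attained by: cycle 0->3->2->0, total 8 + (-17) + 3, length 3.
Answer: λ = -2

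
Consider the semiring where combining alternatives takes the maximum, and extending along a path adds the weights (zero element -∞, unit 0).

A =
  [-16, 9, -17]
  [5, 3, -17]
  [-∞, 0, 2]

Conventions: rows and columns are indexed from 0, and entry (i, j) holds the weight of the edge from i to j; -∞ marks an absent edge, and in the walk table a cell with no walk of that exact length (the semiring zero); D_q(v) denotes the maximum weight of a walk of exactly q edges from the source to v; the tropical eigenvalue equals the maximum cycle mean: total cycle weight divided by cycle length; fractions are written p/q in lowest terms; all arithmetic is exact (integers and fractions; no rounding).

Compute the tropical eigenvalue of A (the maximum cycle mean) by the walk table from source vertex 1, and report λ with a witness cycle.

q=0: [-∞, 0, -∞]
q=1: [5, 3, -17]
q=2: [8, 14, -12]
q=3: [19, 17, -3]
Optimal cycle mean attained by: cycle 0->1->0, total 9 + 5, length 2.
Answer: λ = 7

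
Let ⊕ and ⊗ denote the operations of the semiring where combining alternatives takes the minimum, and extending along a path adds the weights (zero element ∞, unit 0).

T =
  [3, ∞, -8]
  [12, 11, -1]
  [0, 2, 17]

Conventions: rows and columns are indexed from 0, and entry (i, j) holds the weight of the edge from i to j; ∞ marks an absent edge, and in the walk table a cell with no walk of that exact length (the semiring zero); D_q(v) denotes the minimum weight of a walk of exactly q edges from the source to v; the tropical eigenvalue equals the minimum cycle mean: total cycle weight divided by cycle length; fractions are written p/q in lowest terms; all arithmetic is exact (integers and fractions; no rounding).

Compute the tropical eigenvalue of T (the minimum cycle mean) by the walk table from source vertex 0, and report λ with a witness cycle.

q=0: [0, ∞, ∞]
q=1: [3, ∞, -8]
q=2: [-8, -6, -5]
q=3: [-5, -3, -16]
Optimal cycle mean attained by: cycle 0->2->0, total (-8) + 0, length 2.
Answer: λ = -4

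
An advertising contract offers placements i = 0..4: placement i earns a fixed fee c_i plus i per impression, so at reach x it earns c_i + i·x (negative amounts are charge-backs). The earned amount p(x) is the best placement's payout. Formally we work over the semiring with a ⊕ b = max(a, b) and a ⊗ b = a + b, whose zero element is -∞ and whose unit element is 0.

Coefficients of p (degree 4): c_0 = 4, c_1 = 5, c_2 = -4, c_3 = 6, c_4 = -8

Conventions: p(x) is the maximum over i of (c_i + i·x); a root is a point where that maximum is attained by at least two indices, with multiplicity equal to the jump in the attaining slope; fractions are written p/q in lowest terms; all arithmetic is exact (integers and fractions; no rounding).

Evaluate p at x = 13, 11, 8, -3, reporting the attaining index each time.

p(13) = max(4+0·13=4, 5+1·13=18, -4+2·13=22, 6+3·13=45, -8+4·13=44) = 45 (attained by i=3)
p(11) = max(4+0·11=4, 5+1·11=16, -4+2·11=18, 6+3·11=39, -8+4·11=36) = 39 (attained by i=3)
p(8) = max(4+0·8=4, 5+1·8=13, -4+2·8=12, 6+3·8=30, -8+4·8=24) = 30 (attained by i=3)
p(-3) = max(4+0·(-3)=4, 5+1·(-3)=2, -4+2·(-3)=-10, 6+3·(-3)=-3, -8+4·(-3)=-20) = 4 (attained by i=0)
Answer: p(13) = 45; p(11) = 39; p(8) = 30; p(-3) = 4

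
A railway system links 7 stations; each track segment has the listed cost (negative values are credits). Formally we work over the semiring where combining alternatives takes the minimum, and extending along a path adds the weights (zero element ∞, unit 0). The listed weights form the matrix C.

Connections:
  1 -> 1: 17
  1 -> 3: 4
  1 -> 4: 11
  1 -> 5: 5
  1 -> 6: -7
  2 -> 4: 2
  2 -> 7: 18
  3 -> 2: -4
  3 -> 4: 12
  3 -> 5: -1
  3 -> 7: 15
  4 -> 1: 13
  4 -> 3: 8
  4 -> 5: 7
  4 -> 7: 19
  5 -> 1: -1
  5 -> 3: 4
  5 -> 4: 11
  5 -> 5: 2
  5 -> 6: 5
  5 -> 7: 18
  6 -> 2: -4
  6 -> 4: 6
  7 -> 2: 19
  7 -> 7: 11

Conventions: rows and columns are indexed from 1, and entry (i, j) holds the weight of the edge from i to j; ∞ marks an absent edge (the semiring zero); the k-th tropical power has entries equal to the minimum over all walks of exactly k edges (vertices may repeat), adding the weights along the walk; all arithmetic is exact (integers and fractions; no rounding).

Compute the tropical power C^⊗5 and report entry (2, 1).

C^⊗2:
  [4, -11, 9, -1, 3, 10, 19]
  [15, 37, 10, ∞, 9, ∞, 21]
  [-2, 34, 3, -2, 1, 4, 14]
  [6, 4, 11, 18, 7, 6, 23]
  [1, 0, 3, 10, 3, -8, 19]
  [19, ∞, 14, -2, 13, ∞, 14]
  [∞, 30, ∞, 21, ∞, ∞, 22]
C^⊗3:
  [2, 5, 7, -9, 5, -3, 7]
  [8, 6, 13, 20, 9, 8, 25]
  [0, -1, 2, 9, 2, -9, 17]
  [6, 2, 10, 6, 9, -1, 22]
  [2, -12, 5, -2, 2, -6, 18]
  [11, 10, 6, 24, 5, 12, 17]
  [34, 41, 29, 32, 28, ∞, 33]
C^⊗4:
  [4, -7, -1, 3, -2, -5, 10]
  [8, 4, 12, 8, 11, 1, 24]
  [1, -13, 4, -3, 1, -7, 17]
  [8, -5, 10, 4, 9, -1, 20]
  [1, -10, 6, -10, 4, -5, 6]
  [4, 2, 9, 12, 5, 4, 21]
  [27, 25, 32, 39, 28, 27, 44]
C^⊗5:
  [-3, -9, 2, -5, -2, -3, 11]
  [10, -3, 12, 6, 11, 1, 22]
  [0, -11, 5, -11, 3, -6, 5]
  [8, -5, 12, -3, 9, 1, 13]
  [3, -9, -2, -8, -3, -6, 8]
  [4, 0, 8, 4, 7, -3, 20]
  [27, 23, 31, 27, 30, 20, 43]
Key observation: the optimum is the walk 2->4->3->5->5->1, with weight 2 + 8 + (-1) + 2 + (-1) = 10.
Optimal value attained by: walk 2->4->3->5->5->1.
Answer: (C^⊗5)[2][1] = 10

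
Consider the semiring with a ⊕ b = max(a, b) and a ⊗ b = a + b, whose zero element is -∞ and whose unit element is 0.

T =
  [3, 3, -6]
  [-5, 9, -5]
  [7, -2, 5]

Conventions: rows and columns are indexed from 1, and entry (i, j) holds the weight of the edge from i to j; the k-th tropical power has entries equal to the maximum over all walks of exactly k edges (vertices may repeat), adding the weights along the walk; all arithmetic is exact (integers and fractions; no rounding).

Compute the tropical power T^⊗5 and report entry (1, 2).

T^⊗2:
  [6, 12, -1]
  [4, 18, 4]
  [12, 10, 10]
T^⊗3:
  [9, 21, 7]
  [13, 27, 13]
  [17, 19, 15]
T^⊗4:
  [16, 30, 16]
  [22, 36, 22]
  [22, 28, 20]
T^⊗5:
  [25, 39, 25]
  [31, 45, 31]
  [27, 37, 25]
Key observation: the optimum is the walk 1->2->2->2->2->2, with weight 3 + 9 + 9 + 9 + 9 = 39.
Optimal value attained by: walk 1->2->2->2->2->2.
Answer: (T^⊗5)[1][2] = 39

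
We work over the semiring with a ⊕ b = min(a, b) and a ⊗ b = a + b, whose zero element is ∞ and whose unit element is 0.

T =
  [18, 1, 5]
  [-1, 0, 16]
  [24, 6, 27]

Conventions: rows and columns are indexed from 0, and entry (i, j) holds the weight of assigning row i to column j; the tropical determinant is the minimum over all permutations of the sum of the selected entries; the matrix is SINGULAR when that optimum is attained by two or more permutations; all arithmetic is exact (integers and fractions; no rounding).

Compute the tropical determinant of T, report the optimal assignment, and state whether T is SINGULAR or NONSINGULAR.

σ = (0, 1, 2): 18 + 0 + 27 = 45
σ = (0, 2, 1): 18 + 16 + 6 = 40
σ = (1, 0, 2): 1 + (-1) + 27 = 27
σ = (1, 2, 0): 1 + 16 + 24 = 41
σ = (2, 0, 1): 5 + (-1) + 6 = 10
σ = (2, 1, 0): 5 + 0 + 24 = 29
Optimal value attained by: σ = (2, 0, 1).
Answer: det⊕(T) = 10; verdict: NONSINGULAR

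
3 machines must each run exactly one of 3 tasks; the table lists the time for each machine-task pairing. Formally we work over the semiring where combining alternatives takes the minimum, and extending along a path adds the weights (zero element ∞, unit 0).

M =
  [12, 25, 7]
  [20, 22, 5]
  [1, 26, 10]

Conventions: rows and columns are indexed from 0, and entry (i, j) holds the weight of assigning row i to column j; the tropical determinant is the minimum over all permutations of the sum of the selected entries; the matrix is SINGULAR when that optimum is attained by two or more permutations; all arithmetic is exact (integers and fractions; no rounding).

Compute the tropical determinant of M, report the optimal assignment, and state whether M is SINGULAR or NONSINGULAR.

σ = (0, 1, 2): 12 + 22 + 10 = 44
σ = (0, 2, 1): 12 + 5 + 26 = 43
σ = (1, 0, 2): 25 + 20 + 10 = 55
σ = (1, 2, 0): 25 + 5 + 1 = 31
σ = (2, 0, 1): 7 + 20 + 26 = 53
σ = (2, 1, 0): 7 + 22 + 1 = 30
Optimal value attained by: σ = (2, 1, 0).
Answer: det⊕(M) = 30; verdict: NONSINGULAR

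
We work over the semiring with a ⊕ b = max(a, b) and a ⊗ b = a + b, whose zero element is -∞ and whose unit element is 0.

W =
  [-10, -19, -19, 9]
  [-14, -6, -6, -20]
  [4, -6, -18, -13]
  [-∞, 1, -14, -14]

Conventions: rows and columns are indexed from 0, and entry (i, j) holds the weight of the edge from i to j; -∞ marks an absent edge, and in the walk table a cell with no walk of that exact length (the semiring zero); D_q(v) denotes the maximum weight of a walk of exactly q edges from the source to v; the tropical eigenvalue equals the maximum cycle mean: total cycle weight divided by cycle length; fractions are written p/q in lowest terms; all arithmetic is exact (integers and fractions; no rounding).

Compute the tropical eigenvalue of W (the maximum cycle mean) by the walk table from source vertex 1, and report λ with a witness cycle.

q=0: [-∞, 0, -∞, -∞]
q=1: [-14, -6, -6, -20]
q=2: [-2, -12, -12, -5]
q=3: [-8, -4, -18, 7]
q=4: [-14, 8, -7, 1]
Optimal cycle mean attained by: cycle 0->3->1->2->0, total 9 + 1 + (-6) + 4, length 4.
Answer: λ = 2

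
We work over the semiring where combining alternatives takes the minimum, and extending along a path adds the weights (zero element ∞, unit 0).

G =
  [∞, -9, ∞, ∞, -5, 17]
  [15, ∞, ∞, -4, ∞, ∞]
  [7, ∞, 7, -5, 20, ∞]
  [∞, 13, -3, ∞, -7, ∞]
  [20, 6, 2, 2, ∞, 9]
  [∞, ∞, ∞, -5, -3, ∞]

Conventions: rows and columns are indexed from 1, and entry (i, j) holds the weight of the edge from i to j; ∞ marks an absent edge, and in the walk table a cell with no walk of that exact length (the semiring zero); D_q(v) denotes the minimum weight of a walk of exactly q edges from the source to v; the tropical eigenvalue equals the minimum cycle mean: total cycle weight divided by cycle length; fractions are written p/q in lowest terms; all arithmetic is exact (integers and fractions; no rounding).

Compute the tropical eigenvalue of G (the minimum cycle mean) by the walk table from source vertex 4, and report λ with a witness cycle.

q=0: [∞, ∞, ∞, 0, ∞, ∞]
q=1: [∞, 13, -3, ∞, -7, ∞]
q=2: [4, -1, -5, -8, 17, 2]
q=3: [2, -5, -11, -10, -15, 21]
q=4: [-4, -9, -13, -16, -17, -6]
q=5: [-6, -13, -19, -18, -23, -8]
q=6: [-12, -17, -21, -24, -25, -14]
Optimal cycle mean attained by: cycle 3->4->3, total (-5) + (-3), length 2.
Answer: λ = -4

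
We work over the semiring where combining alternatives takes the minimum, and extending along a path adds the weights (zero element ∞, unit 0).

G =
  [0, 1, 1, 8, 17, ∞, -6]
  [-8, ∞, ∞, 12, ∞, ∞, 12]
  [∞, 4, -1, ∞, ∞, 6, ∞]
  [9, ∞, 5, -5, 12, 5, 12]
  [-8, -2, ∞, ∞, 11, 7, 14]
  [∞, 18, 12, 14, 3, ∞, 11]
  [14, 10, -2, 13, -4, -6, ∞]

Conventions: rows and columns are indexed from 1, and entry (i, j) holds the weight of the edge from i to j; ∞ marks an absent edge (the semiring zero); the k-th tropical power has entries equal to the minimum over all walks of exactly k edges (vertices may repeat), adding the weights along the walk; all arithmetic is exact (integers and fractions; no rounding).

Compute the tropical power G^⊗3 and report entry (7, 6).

G^⊗2:
  [-7, 1, -8, 3, -10, -12, -6]
  [-8, -7, -7, 0, 8, 6, -14]
  [-4, 3, -2, 16, 9, 5, 16]
  [4, 9, 0, -10, 7, 0, 3]
  [-10, -7, -7, 0, 9, 8, -14]
  [-5, 1, 9, 9, 7, 5, 17]
  [-12, -6, -3, 8, -3, 3, 5]
G^⊗3:
  [-18, -12, -9, -2, -10, -12, -13]
  [-15, -7, -16, -5, -18, -20, -14]
  [-5, -3, -3, 4, 8, 4, -10]
  [-1, 4, -5, -15, -1, -5, -2]
  [-15, -9, -16, -5, -18, -20, -16]
  [-7, -4, -4, 3, 8, 11, -11]
  [-14, -11, -11, -4, 1, -1, -18]
Key observation: the optimum is the walk 7->6->7->6, with weight (-6) + 11 + (-6) = -1.
Optimal value attained by: walk 7->6->7->6.
Answer: (G^⊗3)[7][6] = -1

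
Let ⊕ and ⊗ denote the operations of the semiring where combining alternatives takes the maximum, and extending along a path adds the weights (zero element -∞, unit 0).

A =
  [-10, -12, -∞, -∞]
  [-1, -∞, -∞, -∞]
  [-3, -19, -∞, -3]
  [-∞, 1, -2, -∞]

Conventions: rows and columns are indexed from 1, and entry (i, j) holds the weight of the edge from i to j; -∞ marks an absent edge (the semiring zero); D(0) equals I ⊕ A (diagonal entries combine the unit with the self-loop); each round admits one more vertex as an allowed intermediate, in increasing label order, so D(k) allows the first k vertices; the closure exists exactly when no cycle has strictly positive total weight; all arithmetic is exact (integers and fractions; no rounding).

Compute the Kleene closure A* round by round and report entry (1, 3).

D(0):
  [0, -12, -∞, -∞]
  [-1, 0, -∞, -∞]
  [-3, -19, 0, -3]
  [-∞, 1, -2, 0]
D(1):
  [0, -12, -∞, -∞]
  [-1, 0, -∞, -∞]
  [-3, -15, 0, -3]
  [-∞, 1, -2, 0]
D(2):
  [0, -12, -∞, -∞]
  [-1, 0, -∞, -∞]
  [-3, -15, 0, -3]
  [0, 1, -2, 0]
D(3):
  [0, -12, -∞, -∞]
  [-1, 0, -∞, -∞]
  [-3, -15, 0, -3]
  [0, 1, -2, 0]
D(4):
  [0, -12, -∞, -∞]
  [-1, 0, -∞, -∞]
  [-3, -2, 0, -3]
  [0, 1, -2, 0]
Answer: A*[1][3] = -∞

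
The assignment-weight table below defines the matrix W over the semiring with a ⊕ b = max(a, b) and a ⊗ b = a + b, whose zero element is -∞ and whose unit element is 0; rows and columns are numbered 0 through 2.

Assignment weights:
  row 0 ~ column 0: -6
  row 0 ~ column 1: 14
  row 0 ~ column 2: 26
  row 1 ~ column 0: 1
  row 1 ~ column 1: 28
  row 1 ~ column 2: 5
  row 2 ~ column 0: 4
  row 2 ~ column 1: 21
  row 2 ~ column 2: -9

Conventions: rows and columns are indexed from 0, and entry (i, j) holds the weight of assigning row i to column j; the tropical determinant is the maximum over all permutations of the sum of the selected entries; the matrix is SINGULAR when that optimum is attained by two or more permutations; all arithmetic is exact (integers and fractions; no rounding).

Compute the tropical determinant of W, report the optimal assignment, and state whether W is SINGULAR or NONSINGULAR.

σ = (0, 1, 2): (-6) + 28 + (-9) = 13
σ = (0, 2, 1): (-6) + 5 + 21 = 20
σ = (1, 0, 2): 14 + 1 + (-9) = 6
σ = (1, 2, 0): 14 + 5 + 4 = 23
σ = (2, 0, 1): 26 + 1 + 21 = 48
σ = (2, 1, 0): 26 + 28 + 4 = 58
Optimal value attained by: σ = (2, 1, 0).
Answer: det⊕(W) = 58; verdict: NONSINGULAR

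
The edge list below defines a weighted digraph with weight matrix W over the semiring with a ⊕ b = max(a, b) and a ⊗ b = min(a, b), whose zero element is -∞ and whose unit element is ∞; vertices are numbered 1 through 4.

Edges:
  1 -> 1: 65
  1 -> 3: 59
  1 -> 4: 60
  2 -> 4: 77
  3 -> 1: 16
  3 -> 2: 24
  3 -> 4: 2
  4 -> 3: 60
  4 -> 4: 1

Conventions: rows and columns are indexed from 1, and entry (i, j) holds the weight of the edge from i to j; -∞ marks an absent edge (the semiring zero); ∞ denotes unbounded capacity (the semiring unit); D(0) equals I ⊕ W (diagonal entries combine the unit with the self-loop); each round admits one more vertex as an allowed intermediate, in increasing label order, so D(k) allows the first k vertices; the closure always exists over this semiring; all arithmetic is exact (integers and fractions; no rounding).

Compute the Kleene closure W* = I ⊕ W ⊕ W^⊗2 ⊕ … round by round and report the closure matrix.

D(0):
  [∞, -∞, 59, 60]
  [-∞, ∞, -∞, 77]
  [16, 24, ∞, 2]
  [-∞, -∞, 60, ∞]
D(1):
  [∞, -∞, 59, 60]
  [-∞, ∞, -∞, 77]
  [16, 24, ∞, 16]
  [-∞, -∞, 60, ∞]
D(2):
  [∞, -∞, 59, 60]
  [-∞, ∞, -∞, 77]
  [16, 24, ∞, 24]
  [-∞, -∞, 60, ∞]
D(3):
  [∞, 24, 59, 60]
  [-∞, ∞, -∞, 77]
  [16, 24, ∞, 24]
  [16, 24, 60, ∞]
D(4):
  [∞, 24, 60, 60]
  [16, ∞, 60, 77]
  [16, 24, ∞, 24]
  [16, 24, 60, ∞]
Answer: W* = [[∞, 24, 60, 60], [16, ∞, 60, 77], [16, 24, ∞, 24], [16, 24, 60, ∞]]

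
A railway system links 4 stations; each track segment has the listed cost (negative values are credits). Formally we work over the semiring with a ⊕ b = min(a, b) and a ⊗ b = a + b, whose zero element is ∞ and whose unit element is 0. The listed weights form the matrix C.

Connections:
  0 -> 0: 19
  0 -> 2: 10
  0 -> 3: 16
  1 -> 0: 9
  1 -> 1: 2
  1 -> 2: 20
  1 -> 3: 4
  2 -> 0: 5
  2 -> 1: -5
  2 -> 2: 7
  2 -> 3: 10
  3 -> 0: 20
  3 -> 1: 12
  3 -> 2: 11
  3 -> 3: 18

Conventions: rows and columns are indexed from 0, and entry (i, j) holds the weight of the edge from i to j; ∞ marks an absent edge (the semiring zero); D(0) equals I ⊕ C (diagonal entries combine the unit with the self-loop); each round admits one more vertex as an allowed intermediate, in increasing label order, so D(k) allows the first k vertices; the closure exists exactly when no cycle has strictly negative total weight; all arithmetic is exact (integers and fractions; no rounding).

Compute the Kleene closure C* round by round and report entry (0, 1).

D(0):
  [0, ∞, 10, 16]
  [9, 0, 20, 4]
  [5, -5, 0, 10]
  [20, 12, 11, 0]
D(1):
  [0, ∞, 10, 16]
  [9, 0, 19, 4]
  [5, -5, 0, 10]
  [20, 12, 11, 0]
D(2):
  [0, ∞, 10, 16]
  [9, 0, 19, 4]
  [4, -5, 0, -1]
  [20, 12, 11, 0]
D(3):
  [0, 5, 10, 9]
  [9, 0, 19, 4]
  [4, -5, 0, -1]
  [15, 6, 11, 0]
D(4):
  [0, 5, 10, 9]
  [9, 0, 15, 4]
  [4, -5, 0, -1]
  [15, 6, 11, 0]
Answer: C*[0][1] = 5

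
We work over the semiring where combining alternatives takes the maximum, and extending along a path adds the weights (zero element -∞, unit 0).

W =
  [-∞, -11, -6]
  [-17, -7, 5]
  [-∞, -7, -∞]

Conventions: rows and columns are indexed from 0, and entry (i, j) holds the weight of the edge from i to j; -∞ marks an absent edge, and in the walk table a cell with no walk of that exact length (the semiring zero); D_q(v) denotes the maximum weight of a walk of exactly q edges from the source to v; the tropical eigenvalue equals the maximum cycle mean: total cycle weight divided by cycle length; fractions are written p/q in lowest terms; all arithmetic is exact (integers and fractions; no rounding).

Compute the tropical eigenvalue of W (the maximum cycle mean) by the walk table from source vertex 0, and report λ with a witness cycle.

q=0: [0, -∞, -∞]
q=1: [-∞, -11, -6]
q=2: [-28, -13, -6]
q=3: [-30, -13, -8]
Optimal cycle mean attained by: cycle 1->2->1, total 5 + (-7), length 2.
Answer: λ = -1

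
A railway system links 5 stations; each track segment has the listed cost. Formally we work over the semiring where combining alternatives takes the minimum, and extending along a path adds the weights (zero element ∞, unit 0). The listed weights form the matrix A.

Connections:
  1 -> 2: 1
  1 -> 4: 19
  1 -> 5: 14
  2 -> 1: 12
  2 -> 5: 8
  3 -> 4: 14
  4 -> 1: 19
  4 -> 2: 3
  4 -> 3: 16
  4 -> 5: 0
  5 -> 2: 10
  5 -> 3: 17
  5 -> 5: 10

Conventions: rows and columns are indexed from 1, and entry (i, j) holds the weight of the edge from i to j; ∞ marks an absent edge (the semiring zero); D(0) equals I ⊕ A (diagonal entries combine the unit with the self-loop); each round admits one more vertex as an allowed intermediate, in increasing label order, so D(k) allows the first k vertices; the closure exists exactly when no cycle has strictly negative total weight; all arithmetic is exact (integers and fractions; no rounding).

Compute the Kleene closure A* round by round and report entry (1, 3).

D(0):
  [0, 1, ∞, 19, 14]
  [12, 0, ∞, ∞, 8]
  [∞, ∞, 0, 14, ∞]
  [19, 3, 16, 0, 0]
  [∞, 10, 17, ∞, 0]
D(1):
  [0, 1, ∞, 19, 14]
  [12, 0, ∞, 31, 8]
  [∞, ∞, 0, 14, ∞]
  [19, 3, 16, 0, 0]
  [∞, 10, 17, ∞, 0]
D(2):
  [0, 1, ∞, 19, 9]
  [12, 0, ∞, 31, 8]
  [∞, ∞, 0, 14, ∞]
  [15, 3, 16, 0, 0]
  [22, 10, 17, 41, 0]
D(3):
  [0, 1, ∞, 19, 9]
  [12, 0, ∞, 31, 8]
  [∞, ∞, 0, 14, ∞]
  [15, 3, 16, 0, 0]
  [22, 10, 17, 31, 0]
D(4):
  [0, 1, 35, 19, 9]
  [12, 0, 47, 31, 8]
  [29, 17, 0, 14, 14]
  [15, 3, 16, 0, 0]
  [22, 10, 17, 31, 0]
D(5):
  [0, 1, 26, 19, 9]
  [12, 0, 25, 31, 8]
  [29, 17, 0, 14, 14]
  [15, 3, 16, 0, 0]
  [22, 10, 17, 31, 0]
Answer: A*[1][3] = 26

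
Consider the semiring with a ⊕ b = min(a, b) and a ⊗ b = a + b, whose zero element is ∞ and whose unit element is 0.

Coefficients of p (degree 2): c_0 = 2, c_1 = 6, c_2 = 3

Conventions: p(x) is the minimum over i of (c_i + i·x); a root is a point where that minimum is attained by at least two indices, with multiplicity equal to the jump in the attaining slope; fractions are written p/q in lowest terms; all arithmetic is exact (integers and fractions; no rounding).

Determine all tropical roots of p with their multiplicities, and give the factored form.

hull edge (i=0, c=2) to (i=2, c=3): slope 1/2, span 2
Factored form: p(x) = 3 ⊗ (x ⊕ (-1/2)) ⊗ (x ⊕ (-1/2))
Answer: roots = -1/2 (mult 2)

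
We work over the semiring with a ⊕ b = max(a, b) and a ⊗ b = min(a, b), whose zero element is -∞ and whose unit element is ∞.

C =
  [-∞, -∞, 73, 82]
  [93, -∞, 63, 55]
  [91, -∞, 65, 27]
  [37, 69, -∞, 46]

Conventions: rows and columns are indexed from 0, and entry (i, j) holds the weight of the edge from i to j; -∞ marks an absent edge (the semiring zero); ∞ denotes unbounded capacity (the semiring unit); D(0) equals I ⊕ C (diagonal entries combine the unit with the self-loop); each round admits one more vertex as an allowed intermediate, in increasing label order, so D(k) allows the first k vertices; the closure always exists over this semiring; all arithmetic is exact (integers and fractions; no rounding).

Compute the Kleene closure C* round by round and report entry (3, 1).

D(0):
  [∞, -∞, 73, 82]
  [93, ∞, 63, 55]
  [91, -∞, ∞, 27]
  [37, 69, -∞, ∞]
D(1):
  [∞, -∞, 73, 82]
  [93, ∞, 73, 82]
  [91, -∞, ∞, 82]
  [37, 69, 37, ∞]
D(2):
  [∞, -∞, 73, 82]
  [93, ∞, 73, 82]
  [91, -∞, ∞, 82]
  [69, 69, 69, ∞]
D(3):
  [∞, -∞, 73, 82]
  [93, ∞, 73, 82]
  [91, -∞, ∞, 82]
  [69, 69, 69, ∞]
D(4):
  [∞, 69, 73, 82]
  [93, ∞, 73, 82]
  [91, 69, ∞, 82]
  [69, 69, 69, ∞]
Answer: C*[3][1] = 69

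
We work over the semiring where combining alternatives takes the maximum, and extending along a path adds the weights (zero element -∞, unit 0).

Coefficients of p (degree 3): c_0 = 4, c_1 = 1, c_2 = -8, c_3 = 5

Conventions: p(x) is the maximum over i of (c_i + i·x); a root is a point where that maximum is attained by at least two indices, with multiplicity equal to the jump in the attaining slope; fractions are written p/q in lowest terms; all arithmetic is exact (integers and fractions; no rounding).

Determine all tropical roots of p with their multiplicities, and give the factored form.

hull edge (i=0, c=4) to (i=3, c=5): slope 1/3, span 3
Factored form: p(x) = 5 ⊗ (x ⊕ (-1/3)) ⊗ (x ⊕ (-1/3)) ⊗ (x ⊕ (-1/3))
Answer: roots = -1/3 (mult 3)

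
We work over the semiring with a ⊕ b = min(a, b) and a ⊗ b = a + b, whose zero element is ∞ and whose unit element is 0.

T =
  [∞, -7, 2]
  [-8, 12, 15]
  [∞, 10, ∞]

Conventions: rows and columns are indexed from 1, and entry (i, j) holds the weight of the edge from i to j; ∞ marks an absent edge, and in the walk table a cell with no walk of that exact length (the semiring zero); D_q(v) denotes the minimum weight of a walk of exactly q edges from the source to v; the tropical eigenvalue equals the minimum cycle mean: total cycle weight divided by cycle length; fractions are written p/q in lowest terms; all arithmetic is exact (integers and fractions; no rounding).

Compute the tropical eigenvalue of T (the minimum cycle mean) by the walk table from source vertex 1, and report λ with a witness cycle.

q=0: [0, ∞, ∞]
q=1: [∞, -7, 2]
q=2: [-15, 5, 8]
q=3: [-3, -22, -13]
Optimal cycle mean attained by: cycle 1->2->1, total (-7) + (-8), length 2.
Answer: λ = -15/2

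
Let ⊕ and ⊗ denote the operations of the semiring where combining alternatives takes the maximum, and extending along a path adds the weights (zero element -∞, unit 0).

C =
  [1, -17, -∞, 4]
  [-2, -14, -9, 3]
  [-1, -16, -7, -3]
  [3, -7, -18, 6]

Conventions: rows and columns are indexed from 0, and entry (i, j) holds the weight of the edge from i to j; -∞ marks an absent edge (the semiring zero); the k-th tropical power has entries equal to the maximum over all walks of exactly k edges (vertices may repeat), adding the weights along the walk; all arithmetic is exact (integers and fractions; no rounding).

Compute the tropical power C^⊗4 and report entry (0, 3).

C^⊗2:
  [7, -3, -14, 10]
  [6, -4, -15, 9]
  [0, -10, -14, 3]
  [9, -1, -12, 12]
C^⊗3:
  [13, 3, -8, 16]
  [12, 2, -9, 15]
  [6, -4, -15, 9]
  [15, 5, -6, 18]
C^⊗4:
  [19, 9, -2, 22]
  [18, 8, -3, 21]
  [12, 2, -9, 15]
  [21, 11, 0, 24]
Key observation: the optimum is the walk 0->3->3->3->3, with weight 4 + 6 + 6 + 6 = 22.
Optimal value attained by: walk 0->3->3->3->3.
Answer: (C^⊗4)[0][3] = 22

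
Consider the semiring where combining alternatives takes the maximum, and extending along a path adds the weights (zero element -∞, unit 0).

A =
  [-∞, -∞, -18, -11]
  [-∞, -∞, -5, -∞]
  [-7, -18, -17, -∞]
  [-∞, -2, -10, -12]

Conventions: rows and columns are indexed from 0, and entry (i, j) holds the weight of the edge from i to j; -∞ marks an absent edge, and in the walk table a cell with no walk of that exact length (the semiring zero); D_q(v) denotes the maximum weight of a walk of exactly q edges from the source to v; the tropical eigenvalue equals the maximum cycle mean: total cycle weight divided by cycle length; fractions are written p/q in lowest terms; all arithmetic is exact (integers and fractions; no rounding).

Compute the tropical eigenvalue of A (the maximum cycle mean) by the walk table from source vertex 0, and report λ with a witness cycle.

q=0: [0, -∞, -∞, -∞]
q=1: [-∞, -∞, -18, -11]
q=2: [-25, -13, -21, -23]
q=3: [-28, -25, -18, -35]
q=4: [-25, -36, -30, -39]
Optimal cycle mean attained by: cycle 0->3->1->2->0, total (-11) + (-2) + (-5) + (-7), length 4.
Answer: λ = -25/4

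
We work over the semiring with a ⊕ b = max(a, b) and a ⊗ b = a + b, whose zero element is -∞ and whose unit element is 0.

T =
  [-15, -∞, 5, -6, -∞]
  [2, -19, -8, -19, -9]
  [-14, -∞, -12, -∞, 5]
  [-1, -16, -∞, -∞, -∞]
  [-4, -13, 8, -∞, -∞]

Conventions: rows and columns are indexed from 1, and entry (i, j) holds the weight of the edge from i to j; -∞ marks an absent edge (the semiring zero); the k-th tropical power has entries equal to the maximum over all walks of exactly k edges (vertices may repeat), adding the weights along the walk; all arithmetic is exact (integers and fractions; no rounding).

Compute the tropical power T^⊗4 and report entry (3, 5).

T^⊗2:
  [-7, -22, -7, -21, 10]
  [-13, -22, 7, -4, -3]
  [1, -8, 13, -20, -7]
  [-14, -35, 4, -7, -25]
  [-6, -32, 1, -10, 13]
T^⊗3:
  [6, -3, 18, -13, -2]
  [-5, -16, 5, -19, 12]
  [-1, -20, 6, -5, 18]
  [-8, -23, -8, -20, 9]
  [9, 0, 21, -12, 6]
T^⊗4:
  [4, -15, 11, 0, 23]
  [8, -1, 20, -11, 10]
  [14, 5, 26, -7, 11]
  [5, -4, 17, -14, -3]
  [7, -7, 14, 3, 26]
Key observation: the optimum is the walk 3->5->1->3->5, with weight 5 + (-4) + 5 + 5 = 11.
Optimal value attained by: walk 3->5->1->3->5.
Answer: (T^⊗4)[3][5] = 11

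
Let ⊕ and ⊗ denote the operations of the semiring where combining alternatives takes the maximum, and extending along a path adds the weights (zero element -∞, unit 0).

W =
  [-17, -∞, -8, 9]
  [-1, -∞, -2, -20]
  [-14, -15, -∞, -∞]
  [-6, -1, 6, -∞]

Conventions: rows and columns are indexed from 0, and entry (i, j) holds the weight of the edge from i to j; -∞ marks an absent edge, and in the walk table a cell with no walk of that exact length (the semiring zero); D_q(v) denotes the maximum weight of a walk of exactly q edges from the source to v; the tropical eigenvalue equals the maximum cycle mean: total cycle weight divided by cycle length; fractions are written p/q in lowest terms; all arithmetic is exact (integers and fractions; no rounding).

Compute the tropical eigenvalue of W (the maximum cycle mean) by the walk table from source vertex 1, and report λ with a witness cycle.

q=0: [-∞, 0, -∞, -∞]
q=1: [-1, -∞, -2, -20]
q=2: [-16, -17, -9, 8]
q=3: [2, 7, 14, -7]
q=4: [6, -1, 5, 11]
Optimal cycle mean attained by: cycle 0->3->1->0, total 9 + (-1) + (-1), length 3.
Answer: λ = 7/3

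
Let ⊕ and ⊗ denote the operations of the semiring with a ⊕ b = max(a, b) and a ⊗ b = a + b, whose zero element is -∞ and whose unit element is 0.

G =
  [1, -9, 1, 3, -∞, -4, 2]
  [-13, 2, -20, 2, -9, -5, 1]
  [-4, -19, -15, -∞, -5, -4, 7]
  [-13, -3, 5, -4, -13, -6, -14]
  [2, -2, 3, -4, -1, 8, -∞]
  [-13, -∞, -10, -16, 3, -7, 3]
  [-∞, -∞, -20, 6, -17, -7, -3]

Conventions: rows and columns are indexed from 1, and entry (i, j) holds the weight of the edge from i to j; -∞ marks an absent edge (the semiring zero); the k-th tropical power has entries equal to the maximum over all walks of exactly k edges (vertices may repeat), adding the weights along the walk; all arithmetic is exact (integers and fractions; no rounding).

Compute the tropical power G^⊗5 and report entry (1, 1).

G^⊗2:
  [2, 0, 8, 8, -1, -3, 8]
  [-7, 4, 7, 7, -2, -1, 3]
  [-3, -7, -2, 13, -1, 3, 4]
  [1, -1, 1, -1, 0, 1, 12]
  [3, 0, 3, 5, 11, 7, 11]
  [5, 1, 6, 9, 2, 11, 0]
  [-7, 3, 11, 3, -4, 0, -4]
G^⊗3:
  [4, 5, 13, 14, 3, 7, 15]
  [3, 6, 12, 9, 2, 6, 14]
  [1, 10, 18, 10, 6, 7, 6]
  [2, 1, 4, 18, 4, 8, 9]
  [13, 9, 14, 17, 10, 19, 10]
  [6, 6, 14, 8, 14, 10, 14]
  [7, 5, 8, 5, 6, 7, 18]
G^⊗4:
  [9, 11, 19, 21, 10, 11, 20]
  [8, 8, 14, 20, 9, 10, 19]
  [14, 12, 15, 12, 13, 14, 25]
  [6, 15, 23, 15, 11, 12, 11]
  [14, 14, 22, 16, 22, 18, 22]
  [16, 12, 17, 20, 13, 22, 21]
  [8, 7, 10, 24, 10, 14, 15]
G^⊗5:
  [15, 18, 26, 26, 14, 18, 26]
  [11, 17, 25, 25, 13, 17, 21]
  [15, 14, 17, 31, 17, 21, 22]
  [19, 17, 20, 17, 18, 19, 30]
  [24, 20, 25, 28, 21, 30, 29]
  [17, 17, 25, 27, 25, 21, 25]
  [12, 21, 29, 21, 17, 18, 17]
Key observation: the optimum is the walk 1->3->7->4->3->1, with weight 1 + 7 + 6 + 5 + (-4) = 15.
Optimal value attained by: walk 1->3->7->4->3->1.
Answer: (G^⊗5)[1][1] = 15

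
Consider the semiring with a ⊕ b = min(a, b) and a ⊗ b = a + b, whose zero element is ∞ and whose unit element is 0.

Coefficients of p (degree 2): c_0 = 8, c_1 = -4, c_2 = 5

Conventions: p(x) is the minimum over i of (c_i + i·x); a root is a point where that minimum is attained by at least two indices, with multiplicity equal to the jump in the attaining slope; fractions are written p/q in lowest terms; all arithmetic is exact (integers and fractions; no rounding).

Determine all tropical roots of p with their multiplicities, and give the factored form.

hull edge (i=0, c=8) to (i=1, c=-4): slope -12, span 1
hull edge (i=1, c=-4) to (i=2, c=5): slope 9, span 1
Factored form: p(x) = 5 ⊗ (x ⊕ (-9)) ⊗ (x ⊕ 12)
Answer: roots = -9 (mult 1), 12 (mult 1)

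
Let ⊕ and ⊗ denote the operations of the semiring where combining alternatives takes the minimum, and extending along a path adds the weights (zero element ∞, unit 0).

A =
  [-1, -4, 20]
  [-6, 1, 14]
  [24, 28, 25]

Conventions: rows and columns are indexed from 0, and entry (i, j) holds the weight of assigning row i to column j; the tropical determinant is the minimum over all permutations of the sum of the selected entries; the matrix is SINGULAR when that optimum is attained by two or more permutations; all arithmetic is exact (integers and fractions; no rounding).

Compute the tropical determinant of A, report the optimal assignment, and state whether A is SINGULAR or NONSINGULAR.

σ = (0, 1, 2): (-1) + 1 + 25 = 25
σ = (0, 2, 1): (-1) + 14 + 28 = 41
σ = (1, 0, 2): (-4) + (-6) + 25 = 15
σ = (1, 2, 0): (-4) + 14 + 24 = 34
σ = (2, 0, 1): 20 + (-6) + 28 = 42
σ = (2, 1, 0): 20 + 1 + 24 = 45
Optimal value attained by: σ = (1, 0, 2).
Answer: det⊕(A) = 15; verdict: NONSINGULAR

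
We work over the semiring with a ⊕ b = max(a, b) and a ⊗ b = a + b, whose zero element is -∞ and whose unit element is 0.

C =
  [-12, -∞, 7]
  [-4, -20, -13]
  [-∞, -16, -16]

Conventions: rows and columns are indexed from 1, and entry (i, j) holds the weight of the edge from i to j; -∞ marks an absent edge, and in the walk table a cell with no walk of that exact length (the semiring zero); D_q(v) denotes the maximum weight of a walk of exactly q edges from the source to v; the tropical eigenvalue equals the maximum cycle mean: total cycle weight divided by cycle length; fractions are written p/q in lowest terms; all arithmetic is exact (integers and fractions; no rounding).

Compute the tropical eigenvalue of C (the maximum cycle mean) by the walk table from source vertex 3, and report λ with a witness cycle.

q=0: [-∞, -∞, 0]
q=1: [-∞, -16, -16]
q=2: [-20, -32, -29]
q=3: [-32, -45, -13]
Optimal cycle mean attained by: cycle 1->3->2->1, total 7 + (-16) + (-4), length 3.
Answer: λ = -13/3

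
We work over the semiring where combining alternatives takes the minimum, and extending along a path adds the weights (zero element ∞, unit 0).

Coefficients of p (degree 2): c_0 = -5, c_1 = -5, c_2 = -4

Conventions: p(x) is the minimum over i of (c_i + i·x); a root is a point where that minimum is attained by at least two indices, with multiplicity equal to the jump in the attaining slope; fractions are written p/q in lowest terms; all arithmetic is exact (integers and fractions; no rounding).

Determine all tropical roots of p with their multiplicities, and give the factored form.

hull edge (i=0, c=-5) to (i=1, c=-5): slope 0, span 1
hull edge (i=1, c=-5) to (i=2, c=-4): slope 1, span 1
Factored form: p(x) = -4 ⊗ (x ⊕ (-1)) ⊗ (x ⊕ 0)
Answer: roots = -1 (mult 1), 0 (mult 1)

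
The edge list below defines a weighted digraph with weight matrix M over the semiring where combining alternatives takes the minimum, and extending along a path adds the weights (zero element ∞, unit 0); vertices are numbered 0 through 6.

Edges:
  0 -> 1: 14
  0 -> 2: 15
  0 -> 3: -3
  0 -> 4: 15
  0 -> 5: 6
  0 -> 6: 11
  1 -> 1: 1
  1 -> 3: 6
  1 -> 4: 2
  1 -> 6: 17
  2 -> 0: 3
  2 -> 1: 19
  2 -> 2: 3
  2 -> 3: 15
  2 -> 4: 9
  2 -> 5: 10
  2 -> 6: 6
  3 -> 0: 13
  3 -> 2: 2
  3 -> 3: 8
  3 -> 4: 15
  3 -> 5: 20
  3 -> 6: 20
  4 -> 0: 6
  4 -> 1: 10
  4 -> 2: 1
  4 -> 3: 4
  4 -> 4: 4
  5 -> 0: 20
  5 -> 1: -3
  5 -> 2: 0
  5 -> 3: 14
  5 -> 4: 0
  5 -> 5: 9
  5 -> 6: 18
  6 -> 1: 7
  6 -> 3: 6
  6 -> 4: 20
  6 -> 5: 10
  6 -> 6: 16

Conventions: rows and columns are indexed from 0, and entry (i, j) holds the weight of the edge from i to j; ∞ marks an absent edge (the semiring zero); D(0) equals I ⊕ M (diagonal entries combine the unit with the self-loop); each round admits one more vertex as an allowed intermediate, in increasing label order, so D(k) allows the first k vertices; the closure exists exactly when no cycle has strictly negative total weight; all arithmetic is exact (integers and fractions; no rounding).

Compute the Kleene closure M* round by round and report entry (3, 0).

D(0):
  [0, 14, 15, -3, 15, 6, 11]
  [∞, 0, ∞, 6, 2, ∞, 17]
  [3, 19, 0, 15, 9, 10, 6]
  [13, ∞, 2, 0, 15, 20, 20]
  [6, 10, 1, 4, 0, ∞, ∞]
  [20, -3, 0, 14, 0, 0, 18]
  [∞, 7, ∞, 6, 20, 10, 0]
D(1):
  [0, 14, 15, -3, 15, 6, 11]
  [∞, 0, ∞, 6, 2, ∞, 17]
  [3, 17, 0, 0, 9, 9, 6]
  [13, 27, 2, 0, 15, 19, 20]
  [6, 10, 1, 3, 0, 12, 17]
  [20, -3, 0, 14, 0, 0, 18]
  [∞, 7, ∞, 6, 20, 10, 0]
D(2):
  [0, 14, 15, -3, 15, 6, 11]
  [∞, 0, ∞, 6, 2, ∞, 17]
  [3, 17, 0, 0, 9, 9, 6]
  [13, 27, 2, 0, 15, 19, 20]
  [6, 10, 1, 3, 0, 12, 17]
  [20, -3, 0, 3, -1, 0, 14]
  [∞, 7, ∞, 6, 9, 10, 0]
D(3):
  [0, 14, 15, -3, 15, 6, 11]
  [∞, 0, ∞, 6, 2, ∞, 17]
  [3, 17, 0, 0, 9, 9, 6]
  [5, 19, 2, 0, 11, 11, 8]
  [4, 10, 1, 1, 0, 10, 7]
  [3, -3, 0, 0, -1, 0, 6]
  [∞, 7, ∞, 6, 9, 10, 0]
D(4):
  [0, 14, -1, -3, 8, 6, 5]
  [11, 0, 8, 6, 2, 17, 14]
  [3, 17, 0, 0, 9, 9, 6]
  [5, 19, 2, 0, 11, 11, 8]
  [4, 10, 1, 1, 0, 10, 7]
  [3, -3, 0, 0, -1, 0, 6]
  [11, 7, 8, 6, 9, 10, 0]
D(5):
  [0, 14, -1, -3, 8, 6, 5]
  [6, 0, 3, 3, 2, 12, 9]
  [3, 17, 0, 0, 9, 9, 6]
  [5, 19, 2, 0, 11, 11, 8]
  [4, 10, 1, 1, 0, 10, 7]
  [3, -3, 0, 0, -1, 0, 6]
  [11, 7, 8, 6, 9, 10, 0]
D(6):
  [0, 3, -1, -3, 5, 6, 5]
  [6, 0, 3, 3, 2, 12, 9]
  [3, 6, 0, 0, 8, 9, 6]
  [5, 8, 2, 0, 10, 11, 8]
  [4, 7, 1, 1, 0, 10, 7]
  [3, -3, 0, 0, -1, 0, 6]
  [11, 7, 8, 6, 9, 10, 0]
D(7):
  [0, 3, -1, -3, 5, 6, 5]
  [6, 0, 3, 3, 2, 12, 9]
  [3, 6, 0, 0, 8, 9, 6]
  [5, 8, 2, 0, 10, 11, 8]
  [4, 7, 1, 1, 0, 10, 7]
  [3, -3, 0, 0, -1, 0, 6]
  [11, 7, 8, 6, 9, 10, 0]
Answer: M*[3][0] = 5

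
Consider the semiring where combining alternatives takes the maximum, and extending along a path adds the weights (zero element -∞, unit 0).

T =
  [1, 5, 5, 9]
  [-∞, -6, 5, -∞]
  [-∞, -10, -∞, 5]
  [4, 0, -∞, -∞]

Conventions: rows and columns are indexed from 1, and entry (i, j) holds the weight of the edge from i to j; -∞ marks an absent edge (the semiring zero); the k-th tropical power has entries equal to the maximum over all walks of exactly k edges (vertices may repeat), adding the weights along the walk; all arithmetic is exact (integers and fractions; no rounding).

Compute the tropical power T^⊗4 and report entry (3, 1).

T^⊗2:
  [13, 9, 10, 10]
  [-∞, -5, -1, 10]
  [9, 5, -5, -∞]
  [5, 9, 9, 13]
T^⊗3:
  [14, 18, 18, 22]
  [14, 10, 0, 4]
  [10, 14, 14, 18]
  [17, 13, 14, 14]
T^⊗4:
  [26, 22, 23, 23]
  [15, 19, 19, 23]
  [22, 18, 19, 19]
  [18, 22, 22, 26]
Key observation: the optimum is the walk 3->4->1->4->1, with weight 5 + 4 + 9 + 4 = 22.
Optimal value attained by: walk 3->4->1->4->1.
Answer: (T^⊗4)[3][1] = 22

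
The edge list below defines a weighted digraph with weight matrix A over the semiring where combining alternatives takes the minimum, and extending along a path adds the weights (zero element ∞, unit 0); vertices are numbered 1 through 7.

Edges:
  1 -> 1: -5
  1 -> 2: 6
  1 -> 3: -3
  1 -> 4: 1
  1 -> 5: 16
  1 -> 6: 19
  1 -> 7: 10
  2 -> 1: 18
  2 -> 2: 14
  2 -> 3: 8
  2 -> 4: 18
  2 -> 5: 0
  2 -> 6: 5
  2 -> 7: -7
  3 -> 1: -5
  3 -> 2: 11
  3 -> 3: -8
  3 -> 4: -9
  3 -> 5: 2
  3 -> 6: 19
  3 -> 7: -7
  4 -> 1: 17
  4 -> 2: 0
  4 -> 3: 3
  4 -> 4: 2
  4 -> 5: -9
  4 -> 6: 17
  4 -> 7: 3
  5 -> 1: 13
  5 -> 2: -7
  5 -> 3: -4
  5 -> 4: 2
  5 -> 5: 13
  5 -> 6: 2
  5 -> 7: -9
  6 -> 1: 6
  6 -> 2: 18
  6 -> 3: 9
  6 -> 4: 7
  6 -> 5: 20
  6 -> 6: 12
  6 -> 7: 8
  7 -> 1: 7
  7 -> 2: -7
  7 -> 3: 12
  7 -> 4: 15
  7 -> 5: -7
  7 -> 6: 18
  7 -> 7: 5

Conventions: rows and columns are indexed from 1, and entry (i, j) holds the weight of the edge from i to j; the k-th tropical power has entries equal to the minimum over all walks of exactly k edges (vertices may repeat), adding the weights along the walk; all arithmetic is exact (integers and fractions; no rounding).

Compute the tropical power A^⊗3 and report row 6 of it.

A^⊗2:
  [-10, 1, -11, -12, -8, 11, -10]
  [0, -14, -4, -1, -14, 2, -9]
  [-13, -14, -16, -17, -18, 4, -15]
  [-2, -16, -13, -7, -7, -7, -18]
  [-9, -16, -12, -13, -16, -2, -14]
  [1, 1, 1, 0, -2, 22, 2]
  [2, -14, -11, -5, -7, -5, -16]
A^⊗3:
  [-16, -17, -19, -20, -21, -6, -18]
  [-9, -21, -18, -13, -16, -12, -23]
  [-21, -25, -24, -25, -26, -16, -27]
  [-18, -25, -21, -22, -25, -11, -23]
  [-17, -23, -20, -21, -22, -14, -25]
  [-4, -9, -7, -8, -9, 0, -11]
  [-16, -23, -19, -20, -23, -9, -21]
Answer: row 6 of A^⊗3 = [-4, -9, -7, -8, -9, 0, -11]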